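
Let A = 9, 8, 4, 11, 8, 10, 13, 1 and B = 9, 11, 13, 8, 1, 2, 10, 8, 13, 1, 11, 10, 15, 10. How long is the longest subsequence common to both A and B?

6

A longest common subsequence is 9, 11, 8, 10, 13, 1 (length 6); the LCS DP confirms no longer common subsequence exists.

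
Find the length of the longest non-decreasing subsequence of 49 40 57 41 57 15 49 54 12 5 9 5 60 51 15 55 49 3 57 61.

7

Scanning left to right, the best length ending at each element is: 49→1, 40→1, 57→2, 41→2, 57→3, 15→1, 49→3, 54→4, 12→1, 5→1, 9→2, 5→2, 60→5, 51→4, 15→3, 55→5, 49→4, 3→1, 57→6, 61→7.
So the longest non-decreasing subsequence has length 7, e.g. 40, 41, 49, 54, 55, 57, 61.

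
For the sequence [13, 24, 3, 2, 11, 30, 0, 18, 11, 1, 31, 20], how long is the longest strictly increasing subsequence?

Scanning left to right, the best length ending at each element is: 13→1, 24→2, 3→1, 2→1, 11→2, 30→3, 0→1, 18→3, 11→2, 1→2, 31→4, 20→4.
So the longest increasing subsequence has length 4, e.g. 13, 24, 30, 31.

4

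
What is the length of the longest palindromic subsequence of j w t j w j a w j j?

7

Using dp[i][j] = 2 + dp[i+1][j−1] if the ends match, else max(dp[i+1][j], dp[i][j−1]):
dp[1][10] = 7. A witness is jjwawjj at positions 1,4,5,7,8,9,10.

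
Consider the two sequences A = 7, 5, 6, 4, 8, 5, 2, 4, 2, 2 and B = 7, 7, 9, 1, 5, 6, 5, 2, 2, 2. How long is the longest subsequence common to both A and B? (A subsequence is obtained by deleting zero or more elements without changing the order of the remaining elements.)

A longest common subsequence is 7, 5, 6, 5, 2, 2, 2 (length 7); the LCS DP confirms no longer common subsequence exists.

7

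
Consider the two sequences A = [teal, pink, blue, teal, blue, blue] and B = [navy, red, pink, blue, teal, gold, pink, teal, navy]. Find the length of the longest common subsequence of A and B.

3

A longest common subsequence is teal, pink, teal (length 3); the LCS DP confirms no longer common subsequence exists.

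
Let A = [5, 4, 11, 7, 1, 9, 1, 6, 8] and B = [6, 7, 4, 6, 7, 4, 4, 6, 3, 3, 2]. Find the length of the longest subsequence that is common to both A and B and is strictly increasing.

2

For each value that appears in both, track the longest common increasing run ending there.
The best achievable length is 2; one witness is 4, 6 (A-positions 2,8, B-positions 3,4).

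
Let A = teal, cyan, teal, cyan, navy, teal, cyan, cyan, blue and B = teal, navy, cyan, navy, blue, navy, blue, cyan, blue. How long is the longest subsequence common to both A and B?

A longest common subsequence is teal, cyan, navy, cyan, blue (length 5); the LCS DP confirms no longer common subsequence exists.

5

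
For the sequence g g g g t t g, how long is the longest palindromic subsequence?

5

Using dp[i][j] = 2 + dp[i+1][j−1] if the ends match, else max(dp[i+1][j], dp[i][j−1]):
dp[1][7] = 5. A witness is ggggg at positions 1,2,3,4,7.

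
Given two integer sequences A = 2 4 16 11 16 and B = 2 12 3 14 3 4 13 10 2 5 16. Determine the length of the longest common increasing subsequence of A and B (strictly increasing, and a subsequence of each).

For each value that appears in both, track the longest common increasing run ending there.
The best achievable length is 3; one witness is 2, 4, 16 (A-positions 1,2,3, B-positions 1,6,11).

3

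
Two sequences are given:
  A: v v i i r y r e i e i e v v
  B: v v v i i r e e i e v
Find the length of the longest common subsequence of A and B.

A longest common subsequence is vviireeiev (length 10); the LCS DP confirms no longer common subsequence exists.

10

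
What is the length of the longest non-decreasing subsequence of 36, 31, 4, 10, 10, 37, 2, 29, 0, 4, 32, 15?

Let dp[i] be the longest non-decreasing subsequence ending at position i. Then dp = [1, 1, 1, 2, 3, 4, 1, 4, 1, 2, 5, 4].
The maximum is 5; one witness is 4, 10, 10, 29, 32 at positions 3,4,5,8,11.

5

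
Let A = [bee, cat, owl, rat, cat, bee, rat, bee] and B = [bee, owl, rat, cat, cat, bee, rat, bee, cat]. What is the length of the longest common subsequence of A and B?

7

Backtracking the LCS table gives one alignment: bee (A1,B1) → owl (A3,B2) → rat (A4,B3) → cat (A5,B5) → bee (A6,B6) → rat (A7,B7) → bee (A8,B8).
So the longest common subsequence has length 7.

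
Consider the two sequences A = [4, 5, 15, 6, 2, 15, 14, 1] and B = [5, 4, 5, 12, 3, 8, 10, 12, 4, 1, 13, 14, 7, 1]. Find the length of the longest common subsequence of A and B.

4

A longest common subsequence is 4, 5, 14, 1 (length 4); the LCS DP confirms no longer common subsequence exists.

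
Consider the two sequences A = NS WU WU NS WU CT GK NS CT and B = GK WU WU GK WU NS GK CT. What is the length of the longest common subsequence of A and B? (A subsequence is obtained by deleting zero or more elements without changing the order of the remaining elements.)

A longest common subsequence is WU, WU, NS, GK, CT (length 5); the LCS DP confirms no longer common subsequence exists.

5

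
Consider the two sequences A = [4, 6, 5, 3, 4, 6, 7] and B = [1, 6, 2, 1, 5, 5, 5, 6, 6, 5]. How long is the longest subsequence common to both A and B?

3

A longest common subsequence is 6, 5, 6 (length 3); the LCS DP confirms no longer common subsequence exists.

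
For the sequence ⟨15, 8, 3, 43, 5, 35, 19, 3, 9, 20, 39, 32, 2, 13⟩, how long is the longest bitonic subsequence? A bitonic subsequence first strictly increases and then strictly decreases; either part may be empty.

Let inc[i] be the LIS ending at i and dec[i] the longest strictly decreasing subsequence starting at i. inc = [1, 1, 1, 2, 2, 3, 3, 1, 3, 4, 5, 5, 1, 4], dec = [5, 4, 2, 5, 3, 4, 3, 2, 2, 2, 3, 2, 1, 1].
max_i inc[i]+dec[i]−1 = 7, with one witness 3, 5, 19, 20, 39, 32, 13.

7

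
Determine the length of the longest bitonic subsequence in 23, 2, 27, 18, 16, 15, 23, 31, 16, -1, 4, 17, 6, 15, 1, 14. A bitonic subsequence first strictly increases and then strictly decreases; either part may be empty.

7

One longest bitonic subsequence is 23, 27, 18, 16, 15, 6, 1 (positions 1,3,4,5,6,13,15): it rises to 27 then falls. Length 7 is optimal.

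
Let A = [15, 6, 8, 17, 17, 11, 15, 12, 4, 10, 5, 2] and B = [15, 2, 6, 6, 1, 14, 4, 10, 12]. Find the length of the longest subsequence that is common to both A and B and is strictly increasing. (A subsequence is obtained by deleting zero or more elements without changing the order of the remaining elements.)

For each value that appears in both, track the longest common increasing run ending there.
The best achievable length is 2; one witness is 6, 10 (A-positions 2,10, B-positions 3,8).

2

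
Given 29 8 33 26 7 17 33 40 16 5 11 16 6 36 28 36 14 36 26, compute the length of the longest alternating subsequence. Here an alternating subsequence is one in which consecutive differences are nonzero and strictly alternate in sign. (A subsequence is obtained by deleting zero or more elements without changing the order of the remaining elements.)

14

Track the best alternating length ending on an up-step vs a down-step at each position: up/down = 1/1, 1/2, 3/1, 3/4, 1/4, 5/4, 5/1, 5/1, 5/6, 1/6, 7/6, 7/6, 7/8, 9/6, 9/10, 11/6, 9/12, 13/6, 13/14.
The maximum over both is 14; one such subsequence is 29, 8, 33, 7, 17, 5, 11, 6, 36, 28, 36, 14, 36, 26.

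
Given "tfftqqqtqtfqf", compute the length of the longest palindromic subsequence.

10

One longest palindromic subsequence is fftqqqqtff (positions 2,3,4,5,6,7,9,10,11,13); it reads the same forward and backward, and the interval DP gives dp[1][13] = 10.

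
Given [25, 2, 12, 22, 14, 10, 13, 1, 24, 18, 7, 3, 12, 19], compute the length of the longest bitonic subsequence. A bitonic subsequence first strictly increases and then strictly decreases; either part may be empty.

One longest bitonic subsequence is 2, 12, 22, 14, 13, 7, 3 (positions 2,3,4,5,7,11,12): it rises to 22 then falls. Length 7 is optimal.

7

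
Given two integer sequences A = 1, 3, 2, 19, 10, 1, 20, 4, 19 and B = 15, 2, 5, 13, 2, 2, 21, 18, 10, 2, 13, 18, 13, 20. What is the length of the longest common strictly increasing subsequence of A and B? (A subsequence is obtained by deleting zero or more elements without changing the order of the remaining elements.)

For each value that appears in both, track the longest common increasing run ending there.
The best achievable length is 3; one witness is 2, 10, 20 (A-positions 3,5,7, B-positions 2,9,14).

3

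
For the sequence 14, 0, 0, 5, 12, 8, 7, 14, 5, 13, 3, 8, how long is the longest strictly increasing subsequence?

Let dp[i] be the longest increasing subsequence ending at position i. Then dp = [1, 1, 1, 2, 3, 3, 3, 4, 2, 4, 2, 4].
The maximum is 4; one witness is 0, 5, 12, 14 at positions 2,4,5,8.

4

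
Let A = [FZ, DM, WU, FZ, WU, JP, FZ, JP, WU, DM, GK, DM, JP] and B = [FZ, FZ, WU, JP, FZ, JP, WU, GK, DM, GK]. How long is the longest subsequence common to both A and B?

A longest common subsequence is FZ, FZ, WU, JP, FZ, JP, WU, DM, GK (length 9); the LCS DP confirms no longer common subsequence exists.

9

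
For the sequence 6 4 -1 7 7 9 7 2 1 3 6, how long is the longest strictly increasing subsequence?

Let dp[i] be the longest increasing subsequence ending at position i. Then dp = [1, 1, 1, 2, 2, 3, 2, 2, 2, 3, 4].
The maximum is 4; one witness is -1, 2, 3, 6 at positions 3,8,10,11.

4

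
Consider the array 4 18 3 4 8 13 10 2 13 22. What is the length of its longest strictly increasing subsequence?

Scanning left to right, the best length ending at each element is: 4→1, 18→2, 3→1, 4→2, 8→3, 13→4, 10→4, 2→1, 13→5, 22→6.
So the longest increasing subsequence has length 6, e.g. 3, 4, 8, 10, 13, 22.

6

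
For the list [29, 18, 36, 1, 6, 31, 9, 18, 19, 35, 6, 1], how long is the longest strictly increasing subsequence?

Let dp[i] be the longest increasing subsequence ending at position i. Then dp = [1, 1, 2, 1, 2, 3, 3, 4, 5, 6, 2, 1].
The maximum is 6; one witness is 1, 6, 9, 18, 19, 35 at positions 4,5,7,8,9,10.

6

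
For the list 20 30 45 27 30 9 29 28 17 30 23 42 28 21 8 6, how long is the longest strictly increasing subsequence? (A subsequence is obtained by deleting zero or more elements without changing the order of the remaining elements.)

One longest increasing subsequence is 20, 27, 29, 30, 42 (positions 1,4,7,10,12), of length 5; no longer one exists.

5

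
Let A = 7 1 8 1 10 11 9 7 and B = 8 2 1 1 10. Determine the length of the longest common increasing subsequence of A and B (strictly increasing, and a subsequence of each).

A longest common strictly increasing subsequence is 8, 10 (length 2); it appears in order in both A and B, and no longer such subsequence exists.

2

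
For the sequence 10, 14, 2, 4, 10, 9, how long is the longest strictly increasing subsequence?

3

One longest increasing subsequence is 2, 4, 10 (positions 3,4,5), of length 3; no longer one exists.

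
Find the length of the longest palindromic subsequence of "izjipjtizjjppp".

Using dp[i][j] = 2 + dp[i+1][j−1] if the ends match, else max(dp[i+1][j], dp[i][j−1]):
dp[1][14] = 5. A witness is pjjjp at positions 5,6,10,11,14.

5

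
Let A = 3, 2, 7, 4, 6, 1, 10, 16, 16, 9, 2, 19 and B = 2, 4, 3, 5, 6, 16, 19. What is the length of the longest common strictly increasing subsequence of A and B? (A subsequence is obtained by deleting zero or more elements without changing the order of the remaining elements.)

A longest common strictly increasing subsequence is 2, 4, 6, 16, 19 (length 5); it appears in order in both A and B, and no longer such subsequence exists.

5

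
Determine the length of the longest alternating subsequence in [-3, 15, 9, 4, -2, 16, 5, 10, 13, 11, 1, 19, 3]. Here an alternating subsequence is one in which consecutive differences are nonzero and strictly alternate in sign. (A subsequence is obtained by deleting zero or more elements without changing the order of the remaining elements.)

9

A longest alternating subsequence is -3, 15, 9, 16, 5, 13, 11, 19, 3 (positions 1,2,3,6,7,9,10,12,13); its 8 consecutive differences strictly alternate in sign, and length 9 is optimal.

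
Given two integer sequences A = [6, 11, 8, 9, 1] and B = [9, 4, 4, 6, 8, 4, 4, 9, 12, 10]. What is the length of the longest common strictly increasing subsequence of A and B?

3

For each value that appears in both, track the longest common increasing run ending there.
The best achievable length is 3; one witness is 6, 8, 9 (A-positions 1,3,4, B-positions 4,5,8).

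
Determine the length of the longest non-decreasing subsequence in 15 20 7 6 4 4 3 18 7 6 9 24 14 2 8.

5

One longest non-decreasing subsequence is 4, 4, 7, 9, 24 (positions 5,6,9,11,12), of length 5; no longer one exists.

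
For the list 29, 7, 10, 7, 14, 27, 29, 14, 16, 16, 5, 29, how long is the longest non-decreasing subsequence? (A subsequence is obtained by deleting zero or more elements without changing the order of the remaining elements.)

7

Let dp[i] be the longest non-decreasing subsequence ending at position i. Then dp = [1, 1, 2, 2, 3, 4, 5, 4, 5, 6, 1, 7].
The maximum is 7; one witness is 7, 10, 14, 14, 16, 16, 29 at positions 2,3,5,8,9,10,12.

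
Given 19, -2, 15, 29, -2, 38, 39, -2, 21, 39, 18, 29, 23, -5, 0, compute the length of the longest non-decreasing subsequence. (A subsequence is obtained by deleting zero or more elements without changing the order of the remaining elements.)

Scanning left to right, the best length ending at each element is: 19→1, -2→1, 15→2, 29→3, -2→2, 38→4, 39→5, -2→3, 21→4, 39→6, 18→4, 29→5, 23→5, -5→1, 0→4.
So the longest non-decreasing subsequence has length 6, e.g. -2, 15, 29, 38, 39, 39.

6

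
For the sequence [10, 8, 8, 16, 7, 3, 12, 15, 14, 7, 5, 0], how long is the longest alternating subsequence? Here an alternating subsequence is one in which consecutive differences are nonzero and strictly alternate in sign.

Track the best alternating length ending on an up-step vs a down-step at each position: up/down = 1/1, 1/2, 1/2, 3/1, 1/4, 1/4, 5/4, 5/4, 5/6, 5/6, 5/6, 1/6.
The maximum over both is 6; one such subsequence is 10, 8, 16, 7, 15, 14.

6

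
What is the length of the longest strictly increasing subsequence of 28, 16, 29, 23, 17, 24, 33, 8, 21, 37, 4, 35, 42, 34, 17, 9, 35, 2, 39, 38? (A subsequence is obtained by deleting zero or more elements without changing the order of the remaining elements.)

One longest increasing subsequence is 16, 23, 24, 33, 34, 35, 39 (positions 2,4,6,7,14,17,19), of length 7; no longer one exists.

7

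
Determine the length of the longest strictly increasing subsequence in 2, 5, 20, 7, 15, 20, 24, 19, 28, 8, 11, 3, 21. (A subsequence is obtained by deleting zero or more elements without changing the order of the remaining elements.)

7

One longest increasing subsequence is 2, 5, 7, 15, 20, 24, 28 (positions 1,2,4,5,6,7,9), of length 7; no longer one exists.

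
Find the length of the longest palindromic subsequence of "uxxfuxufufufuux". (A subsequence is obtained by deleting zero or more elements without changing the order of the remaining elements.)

One longest palindromic subsequence is xuufufufuux (positions 2,5,7,8,9,10,11,12,13,14,15); it reads the same forward and backward, and the interval DP gives dp[1][15] = 11.

11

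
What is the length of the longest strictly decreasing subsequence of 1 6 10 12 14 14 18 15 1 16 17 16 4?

4

One longest decreasing subsequence is 18, 17, 16, 4 (positions 7,11,12,13), of length 4; no longer one exists.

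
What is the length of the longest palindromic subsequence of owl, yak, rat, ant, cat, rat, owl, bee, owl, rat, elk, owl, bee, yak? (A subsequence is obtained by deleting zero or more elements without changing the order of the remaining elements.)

7

One longest palindromic subsequence is yak bee owl elk owl bee yak (positions 2,8,9,11,12,13,14); it reads the same forward and backward, and the interval DP gives dp[1][14] = 7.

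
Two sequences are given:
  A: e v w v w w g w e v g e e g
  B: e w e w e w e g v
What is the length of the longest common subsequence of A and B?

Backtracking the LCS table gives one alignment: e (A1,B1) → w (A3,B2) → w (A5,B4) → w (A6,B6) → g (A7,B8) → v (A10,B9).
So the longest common subsequence has length 6.

6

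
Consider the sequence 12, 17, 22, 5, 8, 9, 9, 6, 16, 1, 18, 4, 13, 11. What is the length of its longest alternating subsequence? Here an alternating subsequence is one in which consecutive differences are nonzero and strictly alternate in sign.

A longest alternating subsequence is 12, 17, 5, 8, 6, 16, 1, 18, 4, 13, 11 (positions 1,2,4,5,8,9,10,11,12,13,14); its 10 consecutive differences strictly alternate in sign, and length 11 is optimal.

11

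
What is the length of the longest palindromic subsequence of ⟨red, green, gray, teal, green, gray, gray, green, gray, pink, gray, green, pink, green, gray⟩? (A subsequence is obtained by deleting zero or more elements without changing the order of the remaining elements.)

9

One longest palindromic subsequence is gray green green gray pink gray green green gray (positions 3,5,8,9,10,11,12,14,15); it reads the same forward and backward, and the interval DP gives dp[1][15] = 9.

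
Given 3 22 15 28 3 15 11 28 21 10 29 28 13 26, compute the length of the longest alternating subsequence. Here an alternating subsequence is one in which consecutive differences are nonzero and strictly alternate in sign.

12

A longest alternating subsequence is 3, 22, 15, 28, 3, 15, 11, 28, 21, 29, 13, 26 (positions 1,2,3,4,5,6,7,8,9,11,13,14); its 11 consecutive differences strictly alternate in sign, and length 12 is optimal.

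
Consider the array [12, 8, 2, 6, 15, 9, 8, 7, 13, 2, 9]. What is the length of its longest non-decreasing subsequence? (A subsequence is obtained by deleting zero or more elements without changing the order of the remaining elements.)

4

Scanning left to right, the best length ending at each element is: 12→1, 8→1, 2→1, 6→2, 15→3, 9→3, 8→3, 7→3, 13→4, 2→2, 9→4.
So the longest non-decreasing subsequence has length 4, e.g. 2, 6, 9, 13.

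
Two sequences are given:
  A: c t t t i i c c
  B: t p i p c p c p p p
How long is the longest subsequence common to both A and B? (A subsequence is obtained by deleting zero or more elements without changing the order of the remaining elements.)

Backtracking the LCS table gives one alignment: t (A2,B1) → i (A5,B3) → c (A7,B5) → c (A8,B7).
So the longest common subsequence has length 4.

4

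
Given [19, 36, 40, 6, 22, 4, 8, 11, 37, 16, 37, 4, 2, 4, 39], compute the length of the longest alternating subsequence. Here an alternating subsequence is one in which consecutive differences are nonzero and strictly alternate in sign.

A longest alternating subsequence is 19, 36, 6, 22, 4, 37, 16, 37, 2, 4 (positions 1,2,4,5,6,9,10,11,13,14); its 9 consecutive differences strictly alternate in sign, and length 10 is optimal.

10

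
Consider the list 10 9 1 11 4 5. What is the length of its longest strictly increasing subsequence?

Scanning left to right, the best length ending at each element is: 10→1, 9→1, 1→1, 11→2, 4→2, 5→3.
So the longest increasing subsequence has length 3, e.g. 1, 4, 5.

3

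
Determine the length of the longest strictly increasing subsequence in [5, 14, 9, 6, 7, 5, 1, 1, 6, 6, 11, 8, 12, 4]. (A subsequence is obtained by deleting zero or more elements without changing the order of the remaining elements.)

Let dp[i] be the longest increasing subsequence ending at position i. Then dp = [1, 2, 2, 2, 3, 1, 1, 1, 2, 2, 4, 4, 5, 2].
The maximum is 5; one witness is 5, 6, 7, 11, 12 at positions 1,4,5,11,13.

5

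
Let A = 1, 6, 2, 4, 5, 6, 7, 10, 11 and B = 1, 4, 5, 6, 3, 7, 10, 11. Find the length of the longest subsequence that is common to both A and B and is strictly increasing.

7

A longest common strictly increasing subsequence is 1, 4, 5, 6, 7, 10, 11 (length 7); it appears in order in both A and B, and no longer such subsequence exists.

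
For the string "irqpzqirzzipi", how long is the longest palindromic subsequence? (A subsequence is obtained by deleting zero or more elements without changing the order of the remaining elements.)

8

One longest palindromic subsequence is ipizzipi (positions 1,4,7,9,10,11,12,13); it reads the same forward and backward, and the interval DP gives dp[1][13] = 8.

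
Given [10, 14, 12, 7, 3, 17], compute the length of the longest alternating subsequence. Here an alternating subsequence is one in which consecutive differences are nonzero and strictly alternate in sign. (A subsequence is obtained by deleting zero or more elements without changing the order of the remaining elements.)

Track the best alternating length ending on an up-step vs a down-step at each position: up/down = 1/1, 2/1, 2/3, 1/3, 1/3, 4/1.
The maximum over both is 4; one such subsequence is 10, 14, 12, 17.

4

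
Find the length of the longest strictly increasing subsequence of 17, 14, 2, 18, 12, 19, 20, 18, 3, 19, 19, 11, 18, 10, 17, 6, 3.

Scanning left to right, the best length ending at each element is: 17→1, 14→1, 2→1, 18→2, 12→2, 19→3, 20→4, 18→3, 3→2, 19→4, 19→4, 11→3, 18→4, 10→3, 17→4, 6→3, 3→2.
So the longest increasing subsequence has length 4, e.g. 17, 18, 19, 20.

4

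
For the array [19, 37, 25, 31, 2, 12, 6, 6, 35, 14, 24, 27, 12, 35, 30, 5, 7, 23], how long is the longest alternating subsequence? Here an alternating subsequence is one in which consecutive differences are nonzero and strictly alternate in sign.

Track the best alternating length ending on an up-step vs a down-step at each position: up/down = 1/1, 2/1, 2/3, 4/3, 1/5, 6/5, 6/7, 6/7, 8/3, 8/9, 10/9, 10/9, 8/11, 12/3, 12/13, 6/13, 14/13, 14/13.
The maximum over both is 14; one such subsequence is 19, 37, 25, 31, 2, 12, 6, 35, 14, 24, 12, 35, 5, 7.

14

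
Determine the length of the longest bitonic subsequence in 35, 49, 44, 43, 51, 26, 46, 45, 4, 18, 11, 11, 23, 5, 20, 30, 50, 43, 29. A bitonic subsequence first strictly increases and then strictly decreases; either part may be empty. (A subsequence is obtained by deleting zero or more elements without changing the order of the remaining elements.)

Let inc[i] be the LIS ending at i and dec[i] the longest strictly decreasing subsequence starting at i. inc = [1, 2, 2, 2, 3, 1, 3, 3, 1, 2, 2, 2, 3, 2, 3, 4, 5, 5, 4], dec = [5, 7, 6, 5, 6, 4, 5, 4, 1, 3, 2, 2, 2, 1, 1, 2, 3, 2, 1].
max_i inc[i]+dec[i]−1 = 8, with one witness 35, 49, 44, 43, 26, 18, 11, 5.

8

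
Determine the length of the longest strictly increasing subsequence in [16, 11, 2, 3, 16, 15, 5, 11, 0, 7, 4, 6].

One longest increasing subsequence is 2, 3, 5, 11 (positions 3,4,7,8), of length 4; no longer one exists.

4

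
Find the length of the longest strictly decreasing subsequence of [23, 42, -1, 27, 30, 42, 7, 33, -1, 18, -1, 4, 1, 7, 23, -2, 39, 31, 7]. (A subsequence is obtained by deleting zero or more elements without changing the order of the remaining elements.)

6

Scanning left to right, the best length ending at each element is: 23→1, 42→1, -1→2, 27→2, 30→2, 42→1, 7→3, 33→2, -1→4, 18→3, -1→4, 4→4, 1→5, 7→4, 23→3, -2→6, 39→2, 31→3, 7→4.
So the longest decreasing subsequence has length 6, e.g. 42, 27, 7, 4, 1, -2.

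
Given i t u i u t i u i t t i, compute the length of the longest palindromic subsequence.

Using dp[i][j] = 2 + dp[i+1][j−1] if the ends match, else max(dp[i+1][j], dp[i][j−1]):
dp[1][12] = 9. A witness is ittiuitti at positions 1,2,6,7,8,9,10,11,12.

9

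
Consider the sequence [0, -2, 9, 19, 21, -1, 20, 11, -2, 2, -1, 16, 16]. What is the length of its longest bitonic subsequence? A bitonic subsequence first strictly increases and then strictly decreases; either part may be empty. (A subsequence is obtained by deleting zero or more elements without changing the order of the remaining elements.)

Let inc[i] be the LIS ending at i and dec[i] the longest strictly decreasing subsequence starting at i. inc = [1, 1, 2, 3, 4, 2, 4, 3, 1, 3, 2, 4, 4], dec = [3, 1, 3, 4, 5, 2, 4, 3, 1, 2, 1, 1, 1].
max_i inc[i]+dec[i]−1 = 8, with one witness 0, 9, 19, 21, 20, 11, 2, -1.

8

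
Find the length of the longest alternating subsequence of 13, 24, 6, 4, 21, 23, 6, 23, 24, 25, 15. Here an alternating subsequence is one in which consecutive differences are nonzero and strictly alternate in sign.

7

Track the best alternating length ending on an up-step vs a down-step at each position: up/down = 1/1, 2/1, 1/3, 1/3, 4/3, 4/3, 4/5, 6/3, 6/1, 6/1, 6/7.
The maximum over both is 7; one such subsequence is 13, 24, 6, 21, 6, 23, 15.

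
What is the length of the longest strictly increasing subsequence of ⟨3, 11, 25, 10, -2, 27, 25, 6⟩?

4

One longest increasing subsequence is 3, 11, 25, 27 (positions 1,2,3,6), of length 4; no longer one exists.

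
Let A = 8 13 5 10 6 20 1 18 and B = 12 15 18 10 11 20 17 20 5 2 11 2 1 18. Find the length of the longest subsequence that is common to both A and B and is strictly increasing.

2

For each value that appears in both, track the longest common increasing run ending there.
The best achievable length is 2; one witness is 10, 20 (A-positions 4,6, B-positions 4,6).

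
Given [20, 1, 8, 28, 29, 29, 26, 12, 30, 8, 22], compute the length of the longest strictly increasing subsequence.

Scanning left to right, the best length ending at each element is: 20→1, 1→1, 8→2, 28→3, 29→4, 29→4, 26→3, 12→3, 30→5, 8→2, 22→4.
So the longest increasing subsequence has length 5, e.g. 1, 8, 28, 29, 30.

5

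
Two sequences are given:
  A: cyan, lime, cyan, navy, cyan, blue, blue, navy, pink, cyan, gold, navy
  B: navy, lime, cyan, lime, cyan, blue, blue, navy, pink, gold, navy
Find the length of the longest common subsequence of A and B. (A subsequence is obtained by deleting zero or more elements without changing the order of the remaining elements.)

9

A longest common subsequence is cyan, lime, cyan, blue, blue, navy, pink, gold, navy (length 9); the LCS DP confirms no longer common subsequence exists.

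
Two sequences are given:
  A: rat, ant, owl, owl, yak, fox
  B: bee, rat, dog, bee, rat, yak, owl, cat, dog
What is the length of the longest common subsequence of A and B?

2

A longest common subsequence is rat, owl (length 2); the LCS DP confirms no longer common subsequence exists.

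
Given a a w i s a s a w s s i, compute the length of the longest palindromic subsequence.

7

Using dp[i][j] = 2 + dp[i+1][j−1] if the ends match, else max(dp[i+1][j], dp[i][j−1]):
dp[1][12] = 7. A witness is isswssi at positions 4,5,7,9,10,11,12.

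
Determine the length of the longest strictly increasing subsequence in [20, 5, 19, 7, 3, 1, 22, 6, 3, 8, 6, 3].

Let dp[i] be the longest increasing subsequence ending at position i. Then dp = [1, 1, 2, 2, 1, 1, 3, 2, 2, 3, 3, 2].
The maximum is 3; one witness is 5, 19, 22 at positions 2,3,7.

3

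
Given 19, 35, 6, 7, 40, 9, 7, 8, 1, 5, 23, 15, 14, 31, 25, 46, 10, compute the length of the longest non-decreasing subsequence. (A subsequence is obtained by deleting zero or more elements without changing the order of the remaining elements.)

7

Scanning left to right, the best length ending at each element is: 19→1, 35→2, 6→1, 7→2, 40→3, 9→3, 7→3, 8→4, 1→1, 5→2, 23→5, 15→5, 14→5, 31→6, 25→6, 46→7, 10→5.
So the longest non-decreasing subsequence has length 7, e.g. 6, 7, 7, 8, 23, 31, 46.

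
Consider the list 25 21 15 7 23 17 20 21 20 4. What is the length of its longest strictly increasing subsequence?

4

Scanning left to right, the best length ending at each element is: 25→1, 21→1, 15→1, 7→1, 23→2, 17→2, 20→3, 21→4, 20→3, 4→1.
So the longest increasing subsequence has length 4, e.g. 15, 17, 20, 21.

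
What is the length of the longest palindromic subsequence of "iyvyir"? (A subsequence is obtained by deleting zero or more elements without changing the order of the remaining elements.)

5

One longest palindromic subsequence is iyvyi (positions 1,2,3,4,5); it reads the same forward and backward, and the interval DP gives dp[1][6] = 5.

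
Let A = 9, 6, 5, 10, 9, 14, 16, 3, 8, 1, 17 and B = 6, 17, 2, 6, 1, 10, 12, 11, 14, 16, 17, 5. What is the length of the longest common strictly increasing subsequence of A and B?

5

A longest common strictly increasing subsequence is 6, 10, 14, 16, 17 (length 5); it appears in order in both A and B, and no longer such subsequence exists.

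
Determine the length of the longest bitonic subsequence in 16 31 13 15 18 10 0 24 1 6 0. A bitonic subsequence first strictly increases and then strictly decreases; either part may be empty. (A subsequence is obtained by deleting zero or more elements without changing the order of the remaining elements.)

Let inc[i] be the LIS ending at i and dec[i] the longest strictly decreasing subsequence starting at i. inc = [1, 2, 1, 2, 3, 1, 1, 4, 2, 3, 1], dec = [5, 5, 4, 4, 4, 3, 1, 3, 2, 2, 1].
max_i inc[i]+dec[i]−1 = 6, with one witness 16, 31, 18, 10, 6, 0.

6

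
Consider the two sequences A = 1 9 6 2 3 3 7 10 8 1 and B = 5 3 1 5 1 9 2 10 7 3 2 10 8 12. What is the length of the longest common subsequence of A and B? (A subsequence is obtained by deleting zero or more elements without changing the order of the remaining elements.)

6

A longest common subsequence is 1, 9, 2, 3, 10, 8 (length 6); the LCS DP confirms no longer common subsequence exists.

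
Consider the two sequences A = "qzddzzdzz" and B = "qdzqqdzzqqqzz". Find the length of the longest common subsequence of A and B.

7

A longest common subsequence is qzdzzzz (length 7); the LCS DP confirms no longer common subsequence exists.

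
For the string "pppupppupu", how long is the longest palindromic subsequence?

7

One longest palindromic subsequence is pupppup (positions 3,4,5,6,7,8,9); it reads the same forward and backward, and the interval DP gives dp[1][10] = 7.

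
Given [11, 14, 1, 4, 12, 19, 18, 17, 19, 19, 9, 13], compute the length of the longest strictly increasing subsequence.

Let dp[i] be the longest increasing subsequence ending at position i. Then dp = [1, 2, 1, 2, 3, 4, 4, 4, 5, 5, 3, 4].
The maximum is 5; one witness is 1, 4, 12, 18, 19 at positions 3,4,5,7,9.

5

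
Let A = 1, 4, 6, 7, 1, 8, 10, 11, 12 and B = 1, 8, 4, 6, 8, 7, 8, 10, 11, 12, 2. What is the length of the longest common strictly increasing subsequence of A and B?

8

A longest common strictly increasing subsequence is 1, 4, 6, 7, 8, 10, 11, 12 (length 8); it appears in order in both A and B, and no longer such subsequence exists.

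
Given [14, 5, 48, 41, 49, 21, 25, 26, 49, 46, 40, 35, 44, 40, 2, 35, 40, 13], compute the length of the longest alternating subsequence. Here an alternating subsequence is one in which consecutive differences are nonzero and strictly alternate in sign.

A longest alternating subsequence is 14, 5, 48, 41, 49, 21, 49, 40, 44, 2, 35, 13 (positions 1,2,3,4,5,6,9,11,13,15,16,18); its 11 consecutive differences strictly alternate in sign, and length 12 is optimal.

12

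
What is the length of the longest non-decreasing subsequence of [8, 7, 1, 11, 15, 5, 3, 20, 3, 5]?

4

Let dp[i] be the longest non-decreasing subsequence ending at position i. Then dp = [1, 1, 1, 2, 3, 2, 2, 4, 3, 4].
The maximum is 4; one witness is 8, 11, 15, 20 at positions 1,4,5,8.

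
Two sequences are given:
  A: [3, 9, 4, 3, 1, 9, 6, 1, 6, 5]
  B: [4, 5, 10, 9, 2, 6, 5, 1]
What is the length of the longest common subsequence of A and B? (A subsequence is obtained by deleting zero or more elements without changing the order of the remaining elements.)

4

A longest common subsequence is 4, 9, 6, 1 (length 4); the LCS DP confirms no longer common subsequence exists.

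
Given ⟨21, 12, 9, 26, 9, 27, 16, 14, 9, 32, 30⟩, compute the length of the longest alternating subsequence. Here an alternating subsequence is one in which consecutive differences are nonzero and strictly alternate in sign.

8

A longest alternating subsequence is 21, 12, 26, 9, 27, 16, 32, 30 (positions 1,2,4,5,6,7,10,11); its 7 consecutive differences strictly alternate in sign, and length 8 is optimal.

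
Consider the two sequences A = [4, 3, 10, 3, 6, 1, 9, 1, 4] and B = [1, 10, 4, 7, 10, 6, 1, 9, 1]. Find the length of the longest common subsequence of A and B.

Backtracking the LCS table gives one alignment: 4 (A1,B3) → 10 (A3,B5) → 6 (A5,B6) → 1 (A6,B7) → 9 (A7,B8) → 1 (A8,B9).
So the longest common subsequence has length 6.

6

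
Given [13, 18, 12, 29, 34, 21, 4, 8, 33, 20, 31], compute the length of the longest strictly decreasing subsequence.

One longest decreasing subsequence is 13, 12, 4 (positions 1,3,7), of length 3; no longer one exists.

3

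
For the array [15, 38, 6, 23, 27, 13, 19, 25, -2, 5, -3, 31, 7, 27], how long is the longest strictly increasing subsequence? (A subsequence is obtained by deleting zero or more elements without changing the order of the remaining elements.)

5

One longest increasing subsequence is 6, 13, 19, 25, 31 (positions 3,6,7,8,12), of length 5; no longer one exists.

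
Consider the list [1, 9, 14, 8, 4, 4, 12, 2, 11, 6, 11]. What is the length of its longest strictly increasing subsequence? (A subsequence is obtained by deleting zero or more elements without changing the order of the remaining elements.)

4

One longest increasing subsequence is 1, 4, 6, 11 (positions 1,5,10,11), of length 4; no longer one exists.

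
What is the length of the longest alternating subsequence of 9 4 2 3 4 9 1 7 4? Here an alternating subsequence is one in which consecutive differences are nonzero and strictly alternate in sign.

A longest alternating subsequence is 9, 2, 3, 1, 7, 4 (positions 1,3,4,7,8,9); its 5 consecutive differences strictly alternate in sign, and length 6 is optimal.

6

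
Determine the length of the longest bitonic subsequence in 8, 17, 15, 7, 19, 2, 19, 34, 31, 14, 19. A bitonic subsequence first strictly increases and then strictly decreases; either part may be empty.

6

Let inc[i] be the LIS ending at i and dec[i] the longest strictly decreasing subsequence starting at i. inc = [1, 2, 2, 1, 3, 1, 3, 4, 4, 2, 3], dec = [3, 4, 3, 2, 2, 1, 2, 3, 2, 1, 1].
max_i inc[i]+dec[i]−1 = 6, with one witness 8, 17, 19, 34, 31, 19.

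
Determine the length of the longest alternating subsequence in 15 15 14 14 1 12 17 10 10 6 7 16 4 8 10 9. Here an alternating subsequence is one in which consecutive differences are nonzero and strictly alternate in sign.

8

Track the best alternating length ending on an up-step vs a down-step at each position: up/down = 1/1, 1/1, 1/2, 1/2, 1/2, 3/2, 3/1, 3/4, 3/4, 3/4, 5/4, 5/4, 3/6, 7/6, 7/6, 7/8.
The maximum over both is 8; one such subsequence is 15, 1, 12, 6, 7, 4, 10, 9.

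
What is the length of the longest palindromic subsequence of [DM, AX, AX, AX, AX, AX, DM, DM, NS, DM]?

One longest palindromic subsequence is DM AX AX AX AX AX DM (positions 1,2,3,4,5,6,10); it reads the same forward and backward, and the interval DP gives dp[1][10] = 7.

7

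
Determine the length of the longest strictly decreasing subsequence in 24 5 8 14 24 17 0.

Scanning left to right, the best length ending at each element is: 24→1, 5→2, 8→2, 14→2, 24→1, 17→2, 0→3.
So the longest decreasing subsequence has length 3, e.g. 24, 5, 0.

3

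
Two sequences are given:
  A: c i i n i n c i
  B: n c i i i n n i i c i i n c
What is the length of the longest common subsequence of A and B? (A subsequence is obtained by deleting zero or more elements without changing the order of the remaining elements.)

A longest common subsequence is ciininc (length 7); the LCS DP confirms no longer common subsequence exists.

7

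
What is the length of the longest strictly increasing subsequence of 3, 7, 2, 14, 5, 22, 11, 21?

4

One longest increasing subsequence is 3, 7, 14, 22 (positions 1,2,4,6), of length 4; no longer one exists.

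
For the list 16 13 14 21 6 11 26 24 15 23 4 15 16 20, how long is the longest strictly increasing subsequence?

Let dp[i] be the longest increasing subsequence ending at position i. Then dp = [1, 1, 2, 3, 1, 2, 4, 4, 3, 4, 1, 3, 4, 5].
The maximum is 5; one witness is 13, 14, 15, 16, 20 at positions 2,3,9,13,14.

5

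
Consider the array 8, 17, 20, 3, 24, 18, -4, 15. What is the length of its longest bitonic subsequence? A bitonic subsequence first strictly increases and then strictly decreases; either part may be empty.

Let inc[i] be the LIS ending at i and dec[i] the longest strictly decreasing subsequence starting at i. inc = [1, 2, 3, 1, 4, 3, 1, 2], dec = [3, 3, 3, 2, 3, 2, 1, 1].
max_i inc[i]+dec[i]−1 = 6, with one witness 8, 17, 20, 24, 18, 15.

6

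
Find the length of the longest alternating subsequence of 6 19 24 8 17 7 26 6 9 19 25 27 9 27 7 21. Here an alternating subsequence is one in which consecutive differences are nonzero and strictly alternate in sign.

12

A longest alternating subsequence is 6, 19, 8, 17, 7, 26, 6, 19, 9, 27, 7, 21 (positions 1,2,4,5,6,7,8,10,13,14,15,16); its 11 consecutive differences strictly alternate in sign, and length 12 is optimal.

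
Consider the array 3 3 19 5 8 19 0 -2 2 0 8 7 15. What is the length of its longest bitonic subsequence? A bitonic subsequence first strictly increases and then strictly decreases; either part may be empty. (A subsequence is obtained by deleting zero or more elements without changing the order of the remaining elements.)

One longest bitonic subsequence is 3, 5, 8, 19, 8, 7 (positions 1,4,5,6,11,12): it rises to 19 then falls. Length 6 is optimal.

6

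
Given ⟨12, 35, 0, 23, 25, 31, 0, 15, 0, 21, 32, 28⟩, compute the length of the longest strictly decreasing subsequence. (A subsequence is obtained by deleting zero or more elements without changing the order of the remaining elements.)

One longest decreasing subsequence is 35, 23, 15, 0 (positions 2,4,8,9), of length 4; no longer one exists.

4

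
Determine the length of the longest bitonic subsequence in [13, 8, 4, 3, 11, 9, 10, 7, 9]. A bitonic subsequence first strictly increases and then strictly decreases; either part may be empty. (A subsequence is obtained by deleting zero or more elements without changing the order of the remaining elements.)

4

Let inc[i] be the LIS ending at i and dec[i] the longest strictly decreasing subsequence starting at i. inc = [1, 1, 1, 1, 2, 2, 3, 2, 3], dec = [4, 3, 2, 1, 3, 2, 2, 1, 1].
max_i inc[i]+dec[i]−1 = 4, with one witness 13, 11, 10, 9.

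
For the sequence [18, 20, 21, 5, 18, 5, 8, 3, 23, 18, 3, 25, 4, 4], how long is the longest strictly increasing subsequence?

5

Scanning left to right, the best length ending at each element is: 18→1, 20→2, 21→3, 5→1, 18→2, 5→1, 8→2, 3→1, 23→4, 18→3, 3→1, 25→5, 4→2, 4→2.
So the longest increasing subsequence has length 5, e.g. 18, 20, 21, 23, 25.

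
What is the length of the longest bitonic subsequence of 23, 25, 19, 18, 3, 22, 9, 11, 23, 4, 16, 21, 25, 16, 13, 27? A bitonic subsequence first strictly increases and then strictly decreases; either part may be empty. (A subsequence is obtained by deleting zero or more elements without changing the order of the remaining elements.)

8

Let inc[i] be the LIS ending at i and dec[i] the longest strictly decreasing subsequence starting at i. inc = [1, 2, 1, 1, 1, 2, 2, 3, 4, 2, 4, 5, 6, 4, 4, 7], dec = [5, 5, 4, 3, 1, 4, 2, 2, 4, 1, 2, 3, 3, 2, 1, 1].
max_i inc[i]+dec[i]−1 = 8, with one witness 3, 9, 11, 16, 21, 25, 16, 13.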